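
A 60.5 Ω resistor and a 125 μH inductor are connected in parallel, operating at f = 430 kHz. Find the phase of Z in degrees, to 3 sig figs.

ω = 2πf = 2.702e+06 rad/s
X_L = ωL = 338 Ω
Parallel: admittances add. Y = 1/R + 1/(jωL)
Y = (0.0165 − j0.00296) S
|Y| = 0.0168 S → |Z| = 1/|Y| = 59.6 Ω, ∠Z = −∠Y = 10.2°

10.2°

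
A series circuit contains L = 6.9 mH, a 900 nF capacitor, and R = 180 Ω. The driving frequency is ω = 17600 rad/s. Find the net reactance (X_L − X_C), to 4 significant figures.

X_L = ωL = 121.4 Ω
X_C = 1/(ωC) = 63.13 Ω
X = 121.4 − 63.13 = 58.31 Ω

58.31 Ω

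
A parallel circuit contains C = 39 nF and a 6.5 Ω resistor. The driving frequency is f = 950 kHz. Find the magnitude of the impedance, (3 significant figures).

3.58 Ω

ω = 2πf = 5.969e+06 rad/s
X_C = 1/(ωC) = 4.30 Ω
Parallel: admittances add. Y = 1/R + jωC
Y = (0.154 + j0.233) S
|Y| = 0.279 S → |Z| = 1/|Y| = 3.58 Ω, ∠Z = −∠Y = -56.5°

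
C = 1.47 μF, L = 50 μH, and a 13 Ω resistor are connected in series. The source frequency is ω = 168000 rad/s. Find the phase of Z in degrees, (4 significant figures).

18.50°

X_L = ωL = 8.400 Ω
X_C = 1/(ωC) = 4.049 Ω
Net reactance X = X_L − X_C = 4.351 Ω
Z = 13.00 + j4.351 Ω
|Z| = √(13.00² + 4.351²) = 13.71 Ω
∠Z = arctan(4.351/13.00) = 18.50°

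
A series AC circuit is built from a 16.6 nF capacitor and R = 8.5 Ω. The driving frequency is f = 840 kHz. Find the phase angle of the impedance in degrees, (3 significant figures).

-53.3°

ω = 2πf = 5.278e+06 rad/s
X_C = 1/(ωC) = 11.4 Ω
Z = 8.50 − j11.4 Ω
|Z| = √(8.50² + 11.4²) = 14.2 Ω
∠Z = arctan(-11.4/8.50) = -53.3°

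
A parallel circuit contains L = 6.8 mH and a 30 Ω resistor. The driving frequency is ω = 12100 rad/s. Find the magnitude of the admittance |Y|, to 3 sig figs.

35.5 mS

X_L = ωL = 82.3 Ω
Parallel: admittances add. Y = 1/R + 1/(jωL)
Y = (0.0333 − j0.0122) S
|Y| = 0.0355 S → |Z| = 1/|Y| = 28.2 Ω, ∠Z = −∠Y = 20.0°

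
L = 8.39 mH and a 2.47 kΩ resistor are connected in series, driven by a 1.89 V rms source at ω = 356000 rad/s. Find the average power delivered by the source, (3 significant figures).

587 μW

X_L = ωL = 2990 Ω
Z = 2470 + j2990 Ω
|Z| = √(2470² + 2990²) = 3880 Ω
∠Z = arctan(2990/2470) = 50.4°
I = V/|Z| = 488 μA
P = VI cos φ = 1.89 × 0.000488 × cos(50.4°) = 587 μW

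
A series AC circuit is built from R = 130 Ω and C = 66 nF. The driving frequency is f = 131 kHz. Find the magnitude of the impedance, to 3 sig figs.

131 Ω

ω = 2πf = 823100 rad/s
X_C = 1/(ωC) = 18.4 Ω
Z = 130 − j18.4 Ω
|Z| = √(130² + 18.4²) = 131 Ω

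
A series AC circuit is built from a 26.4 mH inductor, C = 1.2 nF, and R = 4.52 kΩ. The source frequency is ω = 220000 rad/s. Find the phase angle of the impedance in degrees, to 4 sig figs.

24.08°

X_L = ωL = 5808 Ω
X_C = 1/(ωC) = 3788 Ω
Net reactance X = X_L − X_C = 2020 Ω
Z = 4520 + j2020 Ω
|Z| = √(4520² + 2020²) = 4951 Ω
∠Z = arctan(2020/4520) = 24.08°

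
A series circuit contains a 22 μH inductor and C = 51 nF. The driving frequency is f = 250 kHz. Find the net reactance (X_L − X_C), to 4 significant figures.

22.07 Ω

ω = 2πf = 1.571e+06 rad/s
X_L = ωL = 34.56 Ω
X_C = 1/(ωC) = 12.48 Ω
X = 34.56 − 12.48 = 22.07 Ω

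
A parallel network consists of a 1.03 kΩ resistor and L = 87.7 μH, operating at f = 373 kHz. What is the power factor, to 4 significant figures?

0.1957

ω = 2πf = 2.344e+06 rad/s
X_L = ωL = 205.5 Ω
Parallel: admittances add. Y = 1/R + 1/(jωL)
Y = (0.0009709 − j0.004865) S
|Y| = 0.004961 S → |Z| = 1/|Y| = 201.6 Ω, ∠Z = −∠Y = 78.71°
cos φ = cos(78.71°) = 0.1957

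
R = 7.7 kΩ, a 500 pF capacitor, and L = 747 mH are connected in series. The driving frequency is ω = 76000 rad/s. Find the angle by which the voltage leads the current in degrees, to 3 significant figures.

75.8°

X_L = ωL = 56800 Ω
X_C = 1/(ωC) = 26300 Ω
Net reactance X = X_L − X_C = 30500 Ω
Z = 7700 + j30500 Ω
|Z| = √(7700² + 30500²) = 31400 Ω
∠Z = arctan(30500/7700) = 75.8°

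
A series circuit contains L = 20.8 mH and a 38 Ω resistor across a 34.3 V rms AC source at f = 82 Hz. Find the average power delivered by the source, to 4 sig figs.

ω = 2πf = 515.2 rad/s
X_L = ωL = 10.72 Ω
Z = 38.00 + j10.72 Ω
|Z| = √(38.00² + 10.72²) = 39.48 Ω
∠Z = arctan(10.72/38.00) = 15.75°
I = V/|Z| = 868.7 mA
P = VI cos φ = 34.3 × 0.8687 × cos(15.75°) = 28.68 W

28.68 W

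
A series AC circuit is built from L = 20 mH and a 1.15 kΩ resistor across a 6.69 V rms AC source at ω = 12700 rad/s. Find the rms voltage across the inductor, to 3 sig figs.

1.44 V

X_L = ωL = 254 Ω
Z = 1150 + j254 Ω
|Z| = √(1150² + 254²) = 1180 Ω
I = V/|Z| = 5.68 mA
V_L = I·|Z_L| = 0.00568 × 254 = 1.44 V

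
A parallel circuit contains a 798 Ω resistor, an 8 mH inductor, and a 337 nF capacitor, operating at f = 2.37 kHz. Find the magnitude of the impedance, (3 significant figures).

ω = 2πf = 14890 rad/s
X_L = ωL = 119 Ω
X_C = 1/(ωC) = 199 Ω
Parallel: admittances add. Y = 1/R + 1/(jωL) + jωC
Y = (0.00125 − j0.00338) S
|Y| = 0.00360 S → |Z| = 1/|Y| = 278 Ω, ∠Z = −∠Y = 69.6°

278 Ω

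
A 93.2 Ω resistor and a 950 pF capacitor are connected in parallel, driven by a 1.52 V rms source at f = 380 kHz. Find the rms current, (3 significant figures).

16.7 mA

ω = 2πf = 2.388e+06 rad/s
X_C = 1/(ωC) = 441 Ω
Parallel: admittances add. Y = 1/R + jωC
Y = (0.0107 + j0.00227) S
|Y| = 0.0110 S → |Z| = 1/|Y| = 91.2 Ω, ∠Z = −∠Y = -11.9°
I = V/|Z| = 1.52/91.2 = 16.7 mA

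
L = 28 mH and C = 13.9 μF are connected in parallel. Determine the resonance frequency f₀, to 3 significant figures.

255 Hz

ω₀ = 1/√(LC) = 1/√(0.028 × 1.39e-05) = 1603 rad/s
f₀ = ω₀/(2π) = 255 Hz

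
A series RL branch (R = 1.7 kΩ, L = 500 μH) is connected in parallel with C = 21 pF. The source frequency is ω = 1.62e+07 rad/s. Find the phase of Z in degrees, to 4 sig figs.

-83.62°

X_L = ωL = 8100 Ω
X_C = 1/(ωC) = 2939 Ω
Branch 1 (R+jX_L): Z₁ = 1700 + j8100 Ω, |Z₁| = 8276 Ω
Branch 2 (−jX_C): Z₂ = −j2939 Ω
Parallel: Z = Z₁Z₂/(Z₁+Z₂), |Z| = 4478 Ω, ∠Z = -83.62°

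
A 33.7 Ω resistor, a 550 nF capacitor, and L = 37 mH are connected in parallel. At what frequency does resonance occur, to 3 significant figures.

ω₀ = 1/√(LC) = 1/√(0.037 × 5.5e-07) = 7010 rad/s
f₀ = ω₀/(2π) = 1.12 kHz

1.12 kHz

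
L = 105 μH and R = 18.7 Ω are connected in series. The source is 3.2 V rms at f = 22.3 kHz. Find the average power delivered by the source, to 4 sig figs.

ω = 2πf = 140100 rad/s
X_L = ωL = 14.71 Ω
Z = 18.70 + j14.71 Ω
|Z| = √(18.70² + 14.71²) = 23.79 Ω
∠Z = arctan(14.71/18.70) = 38.19°
I = V/|Z| = 134.5 mA
P = VI cos φ = 3.2 × 0.1345 × cos(38.19°) = 338.2 mW

338.2 mW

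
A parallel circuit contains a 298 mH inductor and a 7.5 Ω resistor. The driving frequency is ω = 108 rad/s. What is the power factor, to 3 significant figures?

0.974

X_L = ωL = 32.2 Ω
Parallel: admittances add. Y = 1/R + 1/(jωL)
Y = (0.133 − j0.0311) S
|Y| = 0.137 S → |Z| = 1/|Y| = 7.30 Ω, ∠Z = −∠Y = 13.1°
cos φ = cos(13.1°) = 0.974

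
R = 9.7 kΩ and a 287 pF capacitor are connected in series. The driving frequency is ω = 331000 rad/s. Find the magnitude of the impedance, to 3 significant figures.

X_C = 1/(ωC) = 10500 Ω
Z = 9700 − j10500 Ω
|Z| = √(9700² + 10500²) = 14300 Ω

14300 Ω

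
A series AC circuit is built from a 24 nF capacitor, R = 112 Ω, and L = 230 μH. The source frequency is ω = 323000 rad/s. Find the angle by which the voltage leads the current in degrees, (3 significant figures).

X_L = ωL = 74.3 Ω
X_C = 1/(ωC) = 129 Ω
Net reactance X = X_L − X_C = -54.7 Ω
Z = 112 − j54.7 Ω
|Z| = √(112² + 54.7²) = 125 Ω
∠Z = arctan(-54.7/112) = -26.0°

-26.0°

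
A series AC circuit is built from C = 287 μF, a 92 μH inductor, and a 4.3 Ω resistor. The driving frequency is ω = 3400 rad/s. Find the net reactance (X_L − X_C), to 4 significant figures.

-0.7120 Ω

X_L = ωL = 0.3128 Ω
X_C = 1/(ωC) = 1.025 Ω
X = 0.3128 − 1.025 = -0.7120 Ω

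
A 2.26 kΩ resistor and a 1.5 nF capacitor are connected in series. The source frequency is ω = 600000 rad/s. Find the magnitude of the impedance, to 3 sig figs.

X_C = 1/(ωC) = 1110 Ω
Z = 2260 − j1110 Ω
|Z| = √(2260² + 1110²) = 2520 Ω

2520 Ω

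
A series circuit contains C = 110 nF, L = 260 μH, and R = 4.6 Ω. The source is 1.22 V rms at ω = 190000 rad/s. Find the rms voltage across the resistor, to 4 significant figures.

1.156 V

X_L = ωL = 49.40 Ω
X_C = 1/(ωC) = 47.85 Ω
Net reactance X = X_L − X_C = 1.553 Ω
Z = 4.600 + j1.553 Ω
|Z| = √(4.600² + 1.553²) = 4.855 Ω
I = V/|Z| = 251.3 mA
V_R = I·|Z_R| = 0.2513 × 4.600 = 1.156 V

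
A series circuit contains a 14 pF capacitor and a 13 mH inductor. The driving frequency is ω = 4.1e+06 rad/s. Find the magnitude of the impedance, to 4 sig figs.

X_L = ωL = 53300 Ω
X_C = 1/(ωC) = 17420 Ω
Net reactance X = X_L − X_C = 35880 Ω
Z = j35880 Ω
|Z| = √(0² + 35880²) = 35880 Ω

35880 Ω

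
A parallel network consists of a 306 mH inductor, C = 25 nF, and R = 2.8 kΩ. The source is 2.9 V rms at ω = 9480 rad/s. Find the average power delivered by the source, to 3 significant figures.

3.00 mW

X_L = ωL = 2900 Ω
X_C = 1/(ωC) = 4220 Ω
Parallel: admittances add. Y = 1/R + 1/(jωL) + jωC
Y = (0.000357 − j0.000108) S
|Y| = 0.000373 S → |Z| = 1/|Y| = 2680 Ω, ∠Z = −∠Y = 16.8°
I = V/|Z| = 1.08 mA
P = VI cos φ = 2.9 × 0.00108 × cos(16.8°) = 3.00 mW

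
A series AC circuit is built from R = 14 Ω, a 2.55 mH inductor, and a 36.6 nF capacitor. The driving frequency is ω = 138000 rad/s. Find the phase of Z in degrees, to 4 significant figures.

84.80°

X_L = ωL = 351.9 Ω
X_C = 1/(ωC) = 198.0 Ω
Net reactance X = X_L − X_C = 153.9 Ω
Z = 14.00 + j153.9 Ω
|Z| = √(14.00² + 153.9²) = 154.5 Ω
∠Z = arctan(153.9/14.00) = 84.80°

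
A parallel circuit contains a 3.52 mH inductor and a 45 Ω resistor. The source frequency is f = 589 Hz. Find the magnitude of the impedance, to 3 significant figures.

12.5 Ω

ω = 2πf = 3701 rad/s
X_L = ωL = 13.0 Ω
Parallel: admittances add. Y = 1/R + 1/(jωL)
Y = (0.0222 − j0.0768) S
|Y| = 0.0799 S → |Z| = 1/|Y| = 12.5 Ω, ∠Z = −∠Y = 73.9°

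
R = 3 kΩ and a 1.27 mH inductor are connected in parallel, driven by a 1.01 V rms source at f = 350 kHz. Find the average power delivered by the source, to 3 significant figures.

ω = 2πf = 2.199e+06 rad/s
X_L = ωL = 2790 Ω
Parallel: admittances add. Y = 1/R + 1/(jωL)
Y = (0.000333 − j0.000358) S
|Y| = 0.000489 S → |Z| = 1/|Y| = 2040 Ω, ∠Z = −∠Y = 47.0°
I = V/|Z| = 494 μA
P = VI cos φ = 1.01 × 0.000494 × cos(47.0°) = 340 μW

340 μW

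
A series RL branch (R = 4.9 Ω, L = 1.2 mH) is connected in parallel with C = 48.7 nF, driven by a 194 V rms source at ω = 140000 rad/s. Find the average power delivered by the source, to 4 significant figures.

X_L = ωL = 168.0 Ω
X_C = 1/(ωC) = 146.7 Ω
Branch 1 (R+jX_L): Z₁ = 4.900 + j168.0 Ω, |Z₁| = 168.1 Ω
Branch 2 (−jX_C): Z₂ = −j146.7 Ω
Parallel: Z = Z₁Z₂/(Z₁+Z₂), |Z| = 1126 Ω, ∠Z = -78.73°
I = V/|Z| = 172.2 mA
P = VI cos φ = 194 × 0.1722 × cos(-78.73°) = 6.528 W

6.528 W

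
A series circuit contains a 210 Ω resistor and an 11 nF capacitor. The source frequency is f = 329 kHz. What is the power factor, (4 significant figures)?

0.9788

ω = 2πf = 2.067e+06 rad/s
X_C = 1/(ωC) = 43.98 Ω
Z = 210.0 − j43.98 Ω
|Z| = √(210.0² + 43.98²) = 214.6 Ω
∠Z = arctan(-43.98/210.0) = -11.83°
cos φ = cos(-11.83°) = 0.9788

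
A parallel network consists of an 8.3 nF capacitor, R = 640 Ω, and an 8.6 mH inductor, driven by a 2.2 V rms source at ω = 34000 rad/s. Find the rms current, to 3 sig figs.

7.71 mA

X_L = ωL = 292 Ω
X_C = 1/(ωC) = 3540 Ω
Parallel: admittances add. Y = 1/R + 1/(jωL) + jωC
Y = (0.00156 − j0.00314) S
|Y| = 0.00351 S → |Z| = 1/|Y| = 285 Ω, ∠Z = −∠Y = 63.5°
I = V/|Z| = 2.2/285 = 7.71 mA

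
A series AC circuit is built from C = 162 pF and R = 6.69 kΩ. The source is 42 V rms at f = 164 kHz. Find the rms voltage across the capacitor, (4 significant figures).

ω = 2πf = 1.03e+06 rad/s
X_C = 1/(ωC) = 5990 Ω
Z = 6690 − j5990 Ω
|Z| = √(6690² + 5990²) = 8980 Ω
I = V/|Z| = 4.677 mA
V_C = I·|Z_C| = 0.004677 × 5990 = 28.02 V

28.02 V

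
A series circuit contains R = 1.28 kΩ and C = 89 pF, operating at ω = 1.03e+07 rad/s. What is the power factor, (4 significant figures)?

X_C = 1/(ωC) = 1091 Ω
Z = 1280 − j1091 Ω
|Z| = √(1280² + 1091²) = 1682 Ω
∠Z = arctan(-1091/1280) = -40.44°
cos φ = cos(-40.44°) = 0.7611

0.7611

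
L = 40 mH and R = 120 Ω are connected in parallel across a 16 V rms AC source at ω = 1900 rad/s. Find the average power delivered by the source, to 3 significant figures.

X_L = ωL = 76.0 Ω
Parallel: admittances add. Y = 1/R + 1/(jωL)
Y = (0.00833 − j0.0132) S
|Y| = 0.0156 S → |Z| = 1/|Y| = 64.2 Ω, ∠Z = −∠Y = 57.7°
I = V/|Z| = 249 mA
P = VI cos φ = 16 × 0.249 × cos(57.7°) = 2.13 W

2.13 W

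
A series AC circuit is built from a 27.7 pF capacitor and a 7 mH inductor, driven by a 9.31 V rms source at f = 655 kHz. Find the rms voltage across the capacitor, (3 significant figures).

ω = 2πf = 4.115e+06 rad/s
X_L = ωL = 28800 Ω
X_C = 1/(ωC) = 8770 Ω
Net reactance X = X_L − X_C = 20000 Ω
Z = j20000 Ω
|Z| = √(0² + 20000²) = 20000 Ω
I = V/|Z| = 465 μA
V_C = I·|Z_C| = 0.000465 × 8770 = 4.08 V

4.08 V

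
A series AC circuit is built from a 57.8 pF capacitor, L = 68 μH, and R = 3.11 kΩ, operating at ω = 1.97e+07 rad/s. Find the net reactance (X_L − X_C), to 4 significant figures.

X_L = ωL = 1340 Ω
X_C = 1/(ωC) = 878.2 Ω
X = 1340 − 878.2 = 461.4 Ω

461.4 Ω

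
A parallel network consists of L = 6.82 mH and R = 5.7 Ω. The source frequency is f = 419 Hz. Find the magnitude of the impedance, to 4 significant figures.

5.433 Ω

ω = 2πf = 2633 rad/s
X_L = ωL = 17.95 Ω
Parallel: admittances add. Y = 1/R + 1/(jωL)
Y = (0.1754 − j0.05570) S
|Y| = 0.1841 S → |Z| = 1/|Y| = 5.433 Ω, ∠Z = −∠Y = 17.61°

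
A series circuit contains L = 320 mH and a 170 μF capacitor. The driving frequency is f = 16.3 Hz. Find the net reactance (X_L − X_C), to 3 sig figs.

ω = 2πf = 102.4 rad/s
X_L = ωL = 32.8 Ω
X_C = 1/(ωC) = 57.4 Ω
X = 32.8 − 57.4 = -24.7 Ω

-24.7 Ω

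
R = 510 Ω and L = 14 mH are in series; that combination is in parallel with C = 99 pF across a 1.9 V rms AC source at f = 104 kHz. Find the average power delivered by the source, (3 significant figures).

21.9 μW

ω = 2πf = 653500 rad/s
X_L = ωL = 9150 Ω
X_C = 1/(ωC) = 15500 Ω
Branch 1 (R+jX_L): Z₁ = 510 + j9150 Ω, |Z₁| = 9160 Ω
Branch 2 (−jX_C): Z₂ = −j15500 Ω
Parallel: Z = Z₁Z₂/(Z₁+Z₂), |Z| = 22400 Ω, ∠Z = 82.2°
I = V/|Z| = 84.9 μA
P = VI cos φ = 1.9 × 8.49e-05 × cos(82.2°) = 21.9 μW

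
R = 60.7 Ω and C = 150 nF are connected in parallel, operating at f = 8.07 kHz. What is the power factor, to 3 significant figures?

0.908

ω = 2πf = 50710 rad/s
X_C = 1/(ωC) = 131 Ω
Parallel: admittances add. Y = 1/R + jωC
Y = (0.0165 + j0.00761) S
|Y| = 0.0181 S → |Z| = 1/|Y| = 55.1 Ω, ∠Z = −∠Y = -24.8°
cos φ = cos(-24.8°) = 0.908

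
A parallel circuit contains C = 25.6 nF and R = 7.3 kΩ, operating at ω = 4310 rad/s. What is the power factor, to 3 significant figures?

X_C = 1/(ωC) = 9060 Ω
Parallel: admittances add. Y = 1/R + jωC
Y = (0.000137 + j0.000110) S
|Y| = 0.000176 S → |Z| = 1/|Y| = 5690 Ω, ∠Z = −∠Y = -38.8°
cos φ = cos(-38.8°) = 0.779

0.779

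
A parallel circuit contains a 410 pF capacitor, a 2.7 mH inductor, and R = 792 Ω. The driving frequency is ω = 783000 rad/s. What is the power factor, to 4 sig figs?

X_L = ωL = 2114 Ω
X_C = 1/(ωC) = 3115 Ω
Parallel: admittances add. Y = 1/R + 1/(jωL) + jωC
Y = (0.001263 − j0.0001520) S
|Y| = 0.001272 S → |Z| = 1/|Y| = 786.3 Ω, ∠Z = −∠Y = 6.864°
cos φ = cos(6.864°) = 0.9928

0.9928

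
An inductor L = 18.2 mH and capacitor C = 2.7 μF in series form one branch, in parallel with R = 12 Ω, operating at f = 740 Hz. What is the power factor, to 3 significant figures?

ω = 2πf = 4650 rad/s
X_L = ωL = 84.6 Ω
X_C = 1/(ωC) = 79.7 Ω
Branch 1: Z₁ = R = 12.0 Ω
Branch 2 (series LC): Z₂ = j(X_L − X_C) = j4.96 Ω
Parallel: Z = Z₁Z₂/(Z₁+Z₂), |Z| = 4.59 Ω, ∠Z = 67.5°
cos φ = cos(67.5°) = 0.382

0.382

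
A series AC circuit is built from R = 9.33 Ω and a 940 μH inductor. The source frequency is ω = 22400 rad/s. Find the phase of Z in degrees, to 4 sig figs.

66.10°

X_L = ωL = 21.06 Ω
Z = 9.330 + j21.06 Ω
|Z| = √(9.330² + 21.06²) = 23.03 Ω
∠Z = arctan(21.06/9.330) = 66.10°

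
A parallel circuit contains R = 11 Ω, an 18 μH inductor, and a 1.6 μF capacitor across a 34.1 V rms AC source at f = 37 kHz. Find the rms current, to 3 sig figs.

ω = 2πf = 232500 rad/s
X_L = ωL = 4.18 Ω
X_C = 1/(ωC) = 2.69 Ω
Parallel: admittances add. Y = 1/R + 1/(jωL) + jωC
Y = (0.0909 + j0.133) S
|Y| = 0.161 S → |Z| = 1/|Y| = 6.21 Ω, ∠Z = −∠Y = -55.6°
I = V/|Z| = 34.1/6.21 = 5.49 A

5.49 A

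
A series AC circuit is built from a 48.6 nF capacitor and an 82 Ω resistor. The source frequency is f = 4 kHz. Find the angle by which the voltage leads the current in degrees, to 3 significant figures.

-84.3°

ω = 2πf = 25130 rad/s
X_C = 1/(ωC) = 819 Ω
Z = 82.0 − j819 Ω
|Z| = √(82.0² + 819²) = 823 Ω
∠Z = arctan(-819/82.0) = -84.3°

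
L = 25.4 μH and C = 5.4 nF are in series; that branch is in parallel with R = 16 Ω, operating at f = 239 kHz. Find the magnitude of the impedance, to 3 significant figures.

ω = 2πf = 1.502e+06 rad/s
X_L = ωL = 38.1 Ω
X_C = 1/(ωC) = 123 Ω
Branch 1: Z₁ = R = 16.0 Ω
Branch 2 (series LC): Z₂ = j(X_L − X_C) = −j85.2 Ω
Parallel: Z = Z₁Z₂/(Z₁+Z₂), |Z| = 15.7 Ω, ∠Z = -10.6°

15.7 Ω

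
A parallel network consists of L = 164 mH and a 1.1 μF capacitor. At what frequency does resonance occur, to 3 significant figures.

ω₀ = 1/√(LC) = 1/√(0.164 × 1.1e-06) = 2354 rad/s
f₀ = ω₀/(2π) = 375 Hz

375 Hz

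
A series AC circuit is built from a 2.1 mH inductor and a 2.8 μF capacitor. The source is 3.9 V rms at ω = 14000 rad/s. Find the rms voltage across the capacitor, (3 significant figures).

X_L = ωL = 29.4 Ω
X_C = 1/(ωC) = 25.5 Ω
Net reactance X = X_L − X_C = 3.89 Ω
Z = j3.89 Ω
|Z| = √(0² + 3.89²) = 3.89 Ω
I = V/|Z| = 1.00 A
V_C = I·|Z_C| = 1.00 × 25.5 = 25.6 V

25.6 V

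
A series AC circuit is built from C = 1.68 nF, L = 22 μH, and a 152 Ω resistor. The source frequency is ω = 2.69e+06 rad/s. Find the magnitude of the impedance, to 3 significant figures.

X_L = ωL = 59.2 Ω
X_C = 1/(ωC) = 221 Ω
Net reactance X = X_L − X_C = -162 Ω
Z = 152 − j162 Ω
|Z| = √(152² + 162²) = 222 Ω

222 Ω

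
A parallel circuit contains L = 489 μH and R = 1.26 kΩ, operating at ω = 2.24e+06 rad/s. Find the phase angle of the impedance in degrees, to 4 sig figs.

X_L = ωL = 1095 Ω
Parallel: admittances add. Y = 1/R + 1/(jωL)
Y = (0.0007937 − j0.0009129) S
|Y| = 0.001210 S → |Z| = 1/|Y| = 826.7 Ω, ∠Z = −∠Y = 49.00°

49.00°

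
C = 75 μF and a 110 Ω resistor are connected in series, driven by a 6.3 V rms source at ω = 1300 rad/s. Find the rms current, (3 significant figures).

X_C = 1/(ωC) = 10.3 Ω
Z = 110 − j10.3 Ω
|Z| = √(110² + 10.3²) = 110 Ω
I = V/|Z| = 6.3/110 = 57.0 mA

57.0 mA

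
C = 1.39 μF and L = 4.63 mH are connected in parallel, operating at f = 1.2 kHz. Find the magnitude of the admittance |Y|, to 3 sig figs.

ω = 2πf = 7540 rad/s
X_L = ωL = 34.9 Ω
X_C = 1/(ωC) = 95.4 Ω
Parallel: admittances add. Y = 1/(jωL) + jωC
Y = (0 − j0.0182) S
|Y| = 0.0182 S → |Z| = 1/|Y| = 55.1 Ω, ∠Z = −∠Y = 90.0°

18.2 mS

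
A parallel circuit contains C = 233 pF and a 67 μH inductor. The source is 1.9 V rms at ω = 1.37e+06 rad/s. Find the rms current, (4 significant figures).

X_L = ωL = 91.79 Ω
X_C = 1/(ωC) = 3133 Ω
Parallel: admittances add. Y = 1/(jωL) + jωC
Y = (0 − j0.01058) S
|Y| = 0.01058 S → |Z| = 1/|Y| = 94.56 Ω, ∠Z = −∠Y = 90.00°
I = V/|Z| = 1.9/94.56 = 20.09 mA

20.09 mA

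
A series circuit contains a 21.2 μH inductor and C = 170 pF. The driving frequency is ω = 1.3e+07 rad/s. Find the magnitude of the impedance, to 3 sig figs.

177 Ω

X_L = ωL = 276 Ω
X_C = 1/(ωC) = 452 Ω
Net reactance X = X_L − X_C = -177 Ω
Z = − j177 Ω
|Z| = √(0² + 177²) = 177 Ω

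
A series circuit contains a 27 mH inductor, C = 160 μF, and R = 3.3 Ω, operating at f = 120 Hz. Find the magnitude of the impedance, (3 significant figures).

12.5 Ω

ω = 2πf = 754.0 rad/s
X_L = ωL = 20.4 Ω
X_C = 1/(ωC) = 8.29 Ω
Net reactance X = X_L − X_C = 12.1 Ω
Z = 3.30 + j12.1 Ω
|Z| = √(3.30² + 12.1²) = 12.5 Ω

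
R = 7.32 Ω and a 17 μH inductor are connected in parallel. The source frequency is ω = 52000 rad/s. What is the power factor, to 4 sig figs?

0.1199

X_L = ωL = 0.8840 Ω
Parallel: admittances add. Y = 1/R + 1/(jωL)
Y = (0.1366 − j1.131) S
|Y| = 1.139 S → |Z| = 1/|Y| = 0.8776 Ω, ∠Z = −∠Y = 83.11°
cos φ = cos(83.11°) = 0.1199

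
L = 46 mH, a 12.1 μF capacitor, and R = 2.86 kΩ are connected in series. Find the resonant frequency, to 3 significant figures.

ω₀ = 1/√(LC) = 1/√(0.046 × 1.21e-05) = 1340 rad/s
f₀ = ω₀/(2π) = 213 Hz

213 Hz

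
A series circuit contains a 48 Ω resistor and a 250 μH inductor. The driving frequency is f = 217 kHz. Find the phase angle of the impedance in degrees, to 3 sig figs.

ω = 2πf = 1.363e+06 rad/s
X_L = ωL = 341 Ω
Z = 48.0 + j341 Ω
|Z| = √(48.0² + 341²) = 344 Ω
∠Z = arctan(341/48.0) = 82.0°

82.0°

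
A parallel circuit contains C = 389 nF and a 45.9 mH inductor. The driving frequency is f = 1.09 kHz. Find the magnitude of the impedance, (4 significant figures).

1934 Ω

ω = 2πf = 6849 rad/s
X_L = ωL = 314.4 Ω
X_C = 1/(ωC) = 375.4 Ω
Parallel: admittances add. Y = 1/(jωL) + jωC
Y = (0 − j0.0005170) S
|Y| = 0.0005170 S → |Z| = 1/|Y| = 1934 Ω, ∠Z = −∠Y = 90.00°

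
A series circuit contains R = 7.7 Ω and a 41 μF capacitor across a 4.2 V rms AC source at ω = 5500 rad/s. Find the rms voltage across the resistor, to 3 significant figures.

X_C = 1/(ωC) = 4.43 Ω
Z = 7.70 − j4.43 Ω
|Z| = √(7.70² + 4.43²) = 8.89 Ω
I = V/|Z| = 473 mA
V_R = I·|Z_R| = 0.473 × 7.70 = 3.64 V

3.64 V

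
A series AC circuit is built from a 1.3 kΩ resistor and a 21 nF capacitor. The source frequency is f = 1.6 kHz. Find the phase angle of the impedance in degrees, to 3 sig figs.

-74.7°

ω = 2πf = 10050 rad/s
X_C = 1/(ωC) = 4740 Ω
Z = 1300 − j4740 Ω
|Z| = √(1300² + 4740²) = 4910 Ω
∠Z = arctan(-4740/1300) = -74.7°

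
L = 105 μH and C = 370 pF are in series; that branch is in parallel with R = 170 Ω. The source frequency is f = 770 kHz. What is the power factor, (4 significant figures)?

ω = 2πf = 4.838e+06 rad/s
X_L = ωL = 508.0 Ω
X_C = 1/(ωC) = 558.6 Ω
Branch 1: Z₁ = R = 170.0 Ω
Branch 2 (series LC): Z₂ = j(X_L − X_C) = −j50.64 Ω
Parallel: Z = Z₁Z₂/(Z₁+Z₂), |Z| = 48.53 Ω, ∠Z = -73.41°
cos φ = cos(-73.41°) = 0.2855

0.2855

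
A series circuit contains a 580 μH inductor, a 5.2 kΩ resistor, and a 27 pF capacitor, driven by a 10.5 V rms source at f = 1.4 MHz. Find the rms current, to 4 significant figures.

ω = 2πf = 8.796e+06 rad/s
X_L = ωL = 5102 Ω
X_C = 1/(ωC) = 4210 Ω
Net reactance X = X_L − X_C = 891.5 Ω
Z = 5200 + j891.5 Ω
|Z| = √(5200² + 891.5²) = 5276 Ω
I = V/|Z| = 10.5/5276 = 1.990 mA

1.990 mA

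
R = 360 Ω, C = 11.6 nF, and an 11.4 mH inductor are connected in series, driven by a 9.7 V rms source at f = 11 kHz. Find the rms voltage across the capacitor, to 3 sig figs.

ω = 2πf = 69120 rad/s
X_L = ωL = 788 Ω
X_C = 1/(ωC) = 1250 Ω
Net reactance X = X_L − X_C = -459 Ω
Z = 360 − j459 Ω
|Z| = √(360² + 459²) = 584 Ω
I = V/|Z| = 16.6 mA
V_C = I·|Z_C| = 0.0166 × 1250 = 20.7 V

20.7 V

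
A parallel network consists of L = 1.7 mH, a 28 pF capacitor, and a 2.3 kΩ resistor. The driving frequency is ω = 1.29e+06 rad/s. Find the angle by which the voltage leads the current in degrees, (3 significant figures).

X_L = ωL = 2190 Ω
X_C = 1/(ωC) = 27700 Ω
Parallel: admittances add. Y = 1/R + 1/(jωL) + jωC
Y = (0.000435 − j0.000420) S
|Y| = 0.000604 S → |Z| = 1/|Y| = 1650 Ω, ∠Z = −∠Y = 44.0°

44.0°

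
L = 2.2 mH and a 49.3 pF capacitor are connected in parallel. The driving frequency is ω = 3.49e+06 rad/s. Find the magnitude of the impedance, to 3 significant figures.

23900 Ω

X_L = ωL = 7680 Ω
X_C = 1/(ωC) = 5810 Ω
Parallel: admittances add. Y = 1/(jωL) + jωC
Y = (0 + j4.18e-05) S
|Y| = 4.18e-05 S → |Z| = 1/|Y| = 23900 Ω, ∠Z = −∠Y = -90.0°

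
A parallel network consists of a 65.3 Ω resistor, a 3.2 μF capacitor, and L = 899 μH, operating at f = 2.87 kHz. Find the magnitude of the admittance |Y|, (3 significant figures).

15.8 mS

ω = 2πf = 18030 rad/s
X_L = ωL = 16.2 Ω
X_C = 1/(ωC) = 17.3 Ω
Parallel: admittances add. Y = 1/R + 1/(jωL) + jωC
Y = (0.0153 − j0.00398) S
|Y| = 0.0158 S → |Z| = 1/|Y| = 63.2 Ω, ∠Z = −∠Y = 14.6°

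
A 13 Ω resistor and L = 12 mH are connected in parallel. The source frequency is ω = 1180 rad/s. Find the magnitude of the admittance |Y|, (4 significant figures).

X_L = ωL = 14.16 Ω
Parallel: admittances add. Y = 1/R + 1/(jωL)
Y = (0.07692 − j0.07062) S
|Y| = 0.1044 S → |Z| = 1/|Y| = 9.576 Ω, ∠Z = −∠Y = 42.55°

104.4 mS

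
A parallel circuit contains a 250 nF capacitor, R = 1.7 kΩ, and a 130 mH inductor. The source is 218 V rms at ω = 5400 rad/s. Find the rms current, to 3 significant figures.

129 mA

X_L = ωL = 702 Ω
X_C = 1/(ωC) = 741 Ω
Parallel: admittances add. Y = 1/R + 1/(jωL) + jωC
Y = (0.000588 − j7.45e-05) S
|Y| = 0.000593 S → |Z| = 1/|Y| = 1690 Ω, ∠Z = −∠Y = 7.22°
I = V/|Z| = 218/1690 = 129 mA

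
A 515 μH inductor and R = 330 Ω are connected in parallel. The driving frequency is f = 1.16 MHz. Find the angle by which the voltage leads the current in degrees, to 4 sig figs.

5.024°

ω = 2πf = 7.288e+06 rad/s
X_L = ωL = 3754 Ω
Parallel: admittances add. Y = 1/R + 1/(jωL)
Y = (0.003030 − j0.0002664) S
|Y| = 0.003042 S → |Z| = 1/|Y| = 328.7 Ω, ∠Z = −∠Y = 5.024°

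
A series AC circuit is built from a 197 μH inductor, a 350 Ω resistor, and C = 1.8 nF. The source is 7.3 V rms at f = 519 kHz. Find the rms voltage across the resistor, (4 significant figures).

ω = 2πf = 3.261e+06 rad/s
X_L = ωL = 642.4 Ω
X_C = 1/(ωC) = 170.4 Ω
Net reactance X = X_L − X_C = 472.0 Ω
Z = 350.0 + j472.0 Ω
|Z| = √(350.0² + 472.0²) = 587.6 Ω
I = V/|Z| = 12.42 mA
V_R = I·|Z_R| = 0.01242 × 350.0 = 4.348 V

4.348 V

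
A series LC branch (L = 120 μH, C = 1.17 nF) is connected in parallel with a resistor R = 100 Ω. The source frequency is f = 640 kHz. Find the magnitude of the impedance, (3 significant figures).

ω = 2πf = 4.021e+06 rad/s
X_L = ωL = 483 Ω
X_C = 1/(ωC) = 213 Ω
Branch 1: Z₁ = R = 100 Ω
Branch 2 (series LC): Z₂ = j(X_L − X_C) = j270 Ω
Parallel: Z = Z₁Z₂/(Z₁+Z₂), |Z| = 93.8 Ω, ∠Z = 20.3°

93.8 Ω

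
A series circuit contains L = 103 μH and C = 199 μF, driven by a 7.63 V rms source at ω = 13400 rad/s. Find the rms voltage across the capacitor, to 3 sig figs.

X_L = ωL = 1.38 Ω
X_C = 1/(ωC) = 0.375 Ω
Net reactance X = X_L − X_C = 1.01 Ω
Z = j1.01 Ω
|Z| = √(0² + 1.01²) = 1.01 Ω
I = V/|Z| = 7.59 A
V_C = I·|Z_C| = 7.59 × 0.375 = 2.85 V

2.85 V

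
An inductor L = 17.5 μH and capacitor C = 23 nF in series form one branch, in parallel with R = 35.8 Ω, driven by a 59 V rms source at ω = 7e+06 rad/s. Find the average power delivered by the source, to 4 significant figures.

97.23 W

X_L = ωL = 122.5 Ω
X_C = 1/(ωC) = 6.211 Ω
Branch 1: Z₁ = R = 35.80 Ω
Branch 2 (series LC): Z₂ = j(X_L − X_C) = j116.3 Ω
Parallel: Z = Z₁Z₂/(Z₁+Z₂), |Z| = 34.22 Ω, ∠Z = 17.11°
I = V/|Z| = 1.724 A
P = VI cos φ = 59 × 1.724 × cos(17.11°) = 97.23 W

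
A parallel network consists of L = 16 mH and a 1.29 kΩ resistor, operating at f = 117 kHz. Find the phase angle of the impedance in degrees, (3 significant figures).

6.26°

ω = 2πf = 735100 rad/s
X_L = ωL = 11800 Ω
Parallel: admittances add. Y = 1/R + 1/(jωL)
Y = (0.000775 − j8.5e-05) S
|Y| = 0.000780 S → |Z| = 1/|Y| = 1280 Ω, ∠Z = −∠Y = 6.26°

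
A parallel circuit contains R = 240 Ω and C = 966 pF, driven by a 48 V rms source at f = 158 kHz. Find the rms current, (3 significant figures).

ω = 2πf = 992700 rad/s
X_C = 1/(ωC) = 1040 Ω
Parallel: admittances add. Y = 1/R + jωC
Y = (0.00417 + j0.000959) S
|Y| = 0.00428 S → |Z| = 1/|Y| = 234 Ω, ∠Z = −∠Y = -13.0°
I = V/|Z| = 48/234 = 205 mA

205 mA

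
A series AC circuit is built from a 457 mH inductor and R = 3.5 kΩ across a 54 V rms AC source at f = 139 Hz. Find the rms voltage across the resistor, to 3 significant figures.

53.7 V

ω = 2πf = 873.4 rad/s
X_L = ωL = 399 Ω
Z = 3500 + j399 Ω
|Z| = √(3500² + 399²) = 3520 Ω
I = V/|Z| = 15.3 mA
V_R = I·|Z_R| = 0.0153 × 3500 = 53.7 V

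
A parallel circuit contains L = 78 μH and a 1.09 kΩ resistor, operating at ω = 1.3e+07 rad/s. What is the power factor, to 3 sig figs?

X_L = ωL = 1010 Ω
Parallel: admittances add. Y = 1/R + 1/(jωL)
Y = (0.000917 − j0.000986) S
|Y| = 0.00135 S → |Z| = 1/|Y| = 742 Ω, ∠Z = −∠Y = 47.1°
cos φ = cos(47.1°) = 0.681

0.681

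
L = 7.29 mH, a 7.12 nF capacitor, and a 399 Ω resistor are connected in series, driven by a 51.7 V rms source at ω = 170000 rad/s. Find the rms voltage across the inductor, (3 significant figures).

112 V

X_L = ωL = 1240 Ω
X_C = 1/(ωC) = 826 Ω
Net reactance X = X_L − X_C = 413 Ω
Z = 399 + j413 Ω
|Z| = √(399² + 413²) = 574 Ω
I = V/|Z| = 90.0 mA
V_L = I·|Z_L| = 0.0900 × 1240 = 112 V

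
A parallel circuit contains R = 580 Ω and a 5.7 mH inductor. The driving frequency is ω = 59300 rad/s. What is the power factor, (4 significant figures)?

X_L = ωL = 338.0 Ω
Parallel: admittances add. Y = 1/R + 1/(jωL)
Y = (0.001724 − j0.002958) S
|Y| = 0.003424 S → |Z| = 1/|Y| = 292.0 Ω, ∠Z = −∠Y = 59.77°
cos φ = cos(59.77°) = 0.5035

0.5035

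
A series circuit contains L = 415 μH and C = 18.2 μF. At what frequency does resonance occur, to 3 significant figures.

1.83 kHz

ω₀ = 1/√(LC) = 1/√(0.000415 × 1.82e-05) = 11510 rad/s
f₀ = ω₀/(2π) = 1.83 kHz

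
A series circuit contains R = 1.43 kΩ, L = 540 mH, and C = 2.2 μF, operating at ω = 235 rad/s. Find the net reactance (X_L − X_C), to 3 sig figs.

X_L = ωL = 127 Ω
X_C = 1/(ωC) = 1930 Ω
X = 127 − 1930 = -1810 Ω

-1810 Ω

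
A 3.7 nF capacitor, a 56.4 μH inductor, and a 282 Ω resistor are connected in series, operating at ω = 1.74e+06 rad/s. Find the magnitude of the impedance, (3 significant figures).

X_L = ωL = 98.1 Ω
X_C = 1/(ωC) = 155 Ω
Net reactance X = X_L − X_C = -57.2 Ω
Z = 282 − j57.2 Ω
|Z| = √(282² + 57.2²) = 288 Ω

288 Ω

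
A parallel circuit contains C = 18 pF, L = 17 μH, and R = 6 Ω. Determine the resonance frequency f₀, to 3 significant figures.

9.10 MHz

ω₀ = 1/√(LC) = 1/√(1.7e-05 × 1.8e-11) = 5.717e+07 rad/s
f₀ = ω₀/(2π) = 9.10 MHz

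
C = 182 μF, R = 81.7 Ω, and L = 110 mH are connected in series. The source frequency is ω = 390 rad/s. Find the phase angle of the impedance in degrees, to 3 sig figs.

X_L = ωL = 42.9 Ω
X_C = 1/(ωC) = 14.1 Ω
Net reactance X = X_L − X_C = 28.8 Ω
Z = 81.7 + j28.8 Ω
|Z| = √(81.7² + 28.8²) = 86.6 Ω
∠Z = arctan(28.8/81.7) = 19.4°

19.4°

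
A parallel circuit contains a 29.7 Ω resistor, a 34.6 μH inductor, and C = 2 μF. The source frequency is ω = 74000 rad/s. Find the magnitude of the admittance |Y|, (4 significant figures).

244.9 mS

X_L = ωL = 2.560 Ω
X_C = 1/(ωC) = 6.757 Ω
Parallel: admittances add. Y = 1/R + 1/(jωL) + jωC
Y = (0.03367 − j0.2426) S
|Y| = 0.2449 S → |Z| = 1/|Y| = 4.083 Ω, ∠Z = −∠Y = 82.10°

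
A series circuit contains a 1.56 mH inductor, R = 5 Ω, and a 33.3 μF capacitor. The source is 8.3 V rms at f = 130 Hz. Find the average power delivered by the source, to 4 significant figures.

268.1 mW

ω = 2πf = 816.8 rad/s
X_L = ωL = 1.274 Ω
X_C = 1/(ωC) = 36.76 Ω
Net reactance X = X_L − X_C = -35.49 Ω
Z = 5.000 − j35.49 Ω
|Z| = √(5.000² + 35.49²) = 35.84 Ω
∠Z = arctan(-35.49/5.000) = -81.98°
I = V/|Z| = 231.6 mA
P = VI cos φ = 8.3 × 0.2316 × cos(-81.98°) = 268.1 mW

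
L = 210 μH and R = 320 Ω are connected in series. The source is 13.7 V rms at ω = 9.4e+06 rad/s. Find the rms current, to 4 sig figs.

6.851 mA

X_L = ωL = 1974 Ω
Z = 320.0 + j1974 Ω
|Z| = √(320.0² + 1974²) = 2000 Ω
I = V/|Z| = 13.7/2000 = 6.851 mA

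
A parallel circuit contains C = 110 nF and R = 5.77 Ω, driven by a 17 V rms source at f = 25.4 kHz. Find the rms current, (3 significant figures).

2.96 A

ω = 2πf = 159600 rad/s
X_C = 1/(ωC) = 57.0 Ω
Parallel: admittances add. Y = 1/R + jωC
Y = (0.173 + j0.0176) S
|Y| = 0.174 S → |Z| = 1/|Y| = 5.74 Ω, ∠Z = −∠Y = -5.78°
I = V/|Z| = 17/5.74 = 2.96 A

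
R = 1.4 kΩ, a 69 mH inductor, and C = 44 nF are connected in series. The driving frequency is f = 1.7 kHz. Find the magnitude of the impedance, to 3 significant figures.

1970 Ω

ω = 2πf = 10680 rad/s
X_L = ωL = 737 Ω
X_C = 1/(ωC) = 2130 Ω
Net reactance X = X_L − X_C = -1390 Ω
Z = 1400 − j1390 Ω
|Z| = √(1400² + 1390²) = 1970 Ω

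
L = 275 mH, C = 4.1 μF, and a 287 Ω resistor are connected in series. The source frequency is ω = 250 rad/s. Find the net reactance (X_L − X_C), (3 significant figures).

X_L = ωL = 68.8 Ω
X_C = 1/(ωC) = 976 Ω
X = 68.8 − 976 = -907 Ω

-907 Ω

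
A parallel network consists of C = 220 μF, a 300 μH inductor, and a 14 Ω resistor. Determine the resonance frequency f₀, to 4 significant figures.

619.5 Hz

ω₀ = 1/√(LC) = 1/√(0.0003 × 0.00022) = 3892 rad/s
f₀ = ω₀/(2π) = 619.5 Hz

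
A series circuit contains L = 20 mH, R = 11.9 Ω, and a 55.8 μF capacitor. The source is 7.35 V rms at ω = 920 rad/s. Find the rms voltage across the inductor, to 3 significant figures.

X_L = ωL = 18.4 Ω
X_C = 1/(ωC) = 19.5 Ω
Net reactance X = X_L − X_C = -1.08 Ω
Z = 11.9 − j1.08 Ω
|Z| = √(11.9² + 1.08²) = 11.9 Ω
I = V/|Z| = 615 mA
V_L = I·|Z_L| = 0.615 × 18.4 = 11.3 V

11.3 V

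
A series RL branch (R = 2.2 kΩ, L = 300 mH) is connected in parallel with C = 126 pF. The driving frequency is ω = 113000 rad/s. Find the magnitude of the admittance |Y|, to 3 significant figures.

15.3 μS

X_L = ωL = 33900 Ω
X_C = 1/(ωC) = 70200 Ω
Branch 1 (R+jX_L): Z₁ = 2200 + j33900 Ω, |Z₁| = 34000 Ω
Branch 2 (−jX_C): Z₂ = −j70200 Ω
Parallel: Z = Z₁Z₂/(Z₁+Z₂), |Z| = 65500 Ω, ∠Z = 82.8°
|Y| = 1/|Z| = 15.3 μS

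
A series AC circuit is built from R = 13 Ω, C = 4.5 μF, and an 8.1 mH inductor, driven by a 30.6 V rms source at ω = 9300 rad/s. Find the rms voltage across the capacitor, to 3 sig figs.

X_L = ωL = 75.3 Ω
X_C = 1/(ωC) = 23.9 Ω
Net reactance X = X_L − X_C = 51.4 Ω
Z = 13.0 + j51.4 Ω
|Z| = √(13.0² + 51.4²) = 53.1 Ω
I = V/|Z| = 577 mA
V_C = I·|Z_C| = 0.577 × 23.9 = 13.8 V

13.8 V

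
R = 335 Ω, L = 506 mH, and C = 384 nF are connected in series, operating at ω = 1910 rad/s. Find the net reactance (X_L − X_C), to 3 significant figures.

-397 Ω

X_L = ωL = 966 Ω
X_C = 1/(ωC) = 1360 Ω
X = 966 − 1360 = -397 Ω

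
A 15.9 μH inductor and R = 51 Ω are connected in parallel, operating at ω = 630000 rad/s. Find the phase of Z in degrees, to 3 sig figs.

X_L = ωL = 10.0 Ω
Parallel: admittances add. Y = 1/R + 1/(jωL)
Y = (0.0196 − j0.0998) S
|Y| = 0.102 S → |Z| = 1/|Y| = 9.83 Ω, ∠Z = −∠Y = 78.9°

78.9°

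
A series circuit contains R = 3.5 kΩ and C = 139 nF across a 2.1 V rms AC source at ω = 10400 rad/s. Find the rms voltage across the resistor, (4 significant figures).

2.060 V

X_C = 1/(ωC) = 691.8 Ω
Z = 3500 − j691.8 Ω
|Z| = √(3500² + 691.8²) = 3568 Ω
I = V/|Z| = 588.6 μA
V_R = I·|Z_R| = 0.0005886 × 3500 = 2.060 V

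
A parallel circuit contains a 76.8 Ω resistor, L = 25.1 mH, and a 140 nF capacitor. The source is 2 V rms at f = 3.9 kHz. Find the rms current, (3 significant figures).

26.3 mA

ω = 2πf = 24500 rad/s
X_L = ωL = 615 Ω
X_C = 1/(ωC) = 291 Ω
Parallel: admittances add. Y = 1/R + 1/(jωL) + jωC
Y = (0.0130 + j0.00180) S
|Y| = 0.0131 S → |Z| = 1/|Y| = 76.1 Ω, ∠Z = −∠Y = -7.89°
I = V/|Z| = 2/76.1 = 26.3 mA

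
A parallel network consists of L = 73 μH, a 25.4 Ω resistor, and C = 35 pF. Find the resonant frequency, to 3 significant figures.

ω₀ = 1/√(LC) = 1/√(7.3e-05 × 3.5e-11) = 1.978e+07 rad/s
f₀ = ω₀/(2π) = 3.15 MHz

3.15 MHz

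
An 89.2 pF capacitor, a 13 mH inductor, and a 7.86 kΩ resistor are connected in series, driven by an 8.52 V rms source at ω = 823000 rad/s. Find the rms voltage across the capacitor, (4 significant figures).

X_L = ωL = 10700 Ω
X_C = 1/(ωC) = 13620 Ω
Net reactance X = X_L − X_C = -2923 Ω
Z = 7860 − j2923 Ω
|Z| = √(7860² + 2923²) = 8386 Ω
I = V/|Z| = 1.016 mA
V_C = I·|Z_C| = 0.001016 × 13620 = 13.84 V

13.84 V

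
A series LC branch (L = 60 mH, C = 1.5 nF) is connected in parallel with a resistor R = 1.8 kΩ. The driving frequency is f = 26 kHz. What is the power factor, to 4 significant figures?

ω = 2πf = 163400 rad/s
X_L = ωL = 9802 Ω
X_C = 1/(ωC) = 4081 Ω
Branch 1: Z₁ = R = 1800 Ω
Branch 2 (series LC): Z₂ = j(X_L − X_C) = j5721 Ω
Parallel: Z = Z₁Z₂/(Z₁+Z₂), |Z| = 1717 Ω, ∠Z = 17.47°
cos φ = cos(17.47°) = 0.9539

0.9539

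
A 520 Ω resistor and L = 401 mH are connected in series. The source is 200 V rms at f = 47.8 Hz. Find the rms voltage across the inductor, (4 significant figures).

45.13 V

ω = 2πf = 300.3 rad/s
X_L = ωL = 120.4 Ω
Z = 520.0 + j120.4 Ω
|Z| = √(520.0² + 120.4²) = 533.8 Ω
I = V/|Z| = 374.7 mA
V_L = I·|Z_L| = 0.3747 × 120.4 = 45.13 V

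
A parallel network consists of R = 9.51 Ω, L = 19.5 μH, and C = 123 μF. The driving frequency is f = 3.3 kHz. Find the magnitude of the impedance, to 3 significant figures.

7.67 Ω

ω = 2πf = 20730 rad/s
X_L = ωL = 0.404 Ω
X_C = 1/(ωC) = 0.392 Ω
Parallel: admittances add. Y = 1/R + 1/(jωL) + jωC
Y = (0.105 + j0.0771) S
|Y| = 0.130 S → |Z| = 1/|Y| = 7.67 Ω, ∠Z = −∠Y = -36.2°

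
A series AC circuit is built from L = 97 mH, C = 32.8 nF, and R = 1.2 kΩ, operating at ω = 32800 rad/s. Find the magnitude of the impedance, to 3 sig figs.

2550 Ω

X_L = ωL = 3180 Ω
X_C = 1/(ωC) = 930 Ω
Net reactance X = X_L − X_C = 2250 Ω
Z = 1200 + j2250 Ω
|Z| = √(1200² + 2250²) = 2550 Ω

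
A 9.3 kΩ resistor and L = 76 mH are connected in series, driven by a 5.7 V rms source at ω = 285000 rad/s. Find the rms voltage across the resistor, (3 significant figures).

2.25 V

X_L = ωL = 21700 Ω
Z = 9300 + j21700 Ω
|Z| = √(9300² + 21700²) = 23600 Ω
I = V/|Z| = 242 μA
V_R = I·|Z_R| = 0.000242 × 9300 = 2.25 V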